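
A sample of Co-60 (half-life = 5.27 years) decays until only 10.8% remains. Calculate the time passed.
t = t½ × log₂(N₀/N) = 16.92 years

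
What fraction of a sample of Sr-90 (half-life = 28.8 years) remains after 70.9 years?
N/N₀ = (1/2)^(t/t½) = 0.1815 = 18.2%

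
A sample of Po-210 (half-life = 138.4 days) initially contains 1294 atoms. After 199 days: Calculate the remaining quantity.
N = N₀(1/2)^(t/t½) = 477.6 atoms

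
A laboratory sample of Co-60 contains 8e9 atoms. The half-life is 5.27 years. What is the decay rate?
A = λN = 1.052e9 decays/year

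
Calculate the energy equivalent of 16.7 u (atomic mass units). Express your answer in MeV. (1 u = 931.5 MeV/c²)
E = mc² = 15560 MeV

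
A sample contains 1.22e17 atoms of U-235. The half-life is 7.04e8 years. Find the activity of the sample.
A = λN = 1.201e8 decays/year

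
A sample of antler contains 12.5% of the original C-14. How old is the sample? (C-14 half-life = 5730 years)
Age = t½ × log₂(1/ratio) = 17190 years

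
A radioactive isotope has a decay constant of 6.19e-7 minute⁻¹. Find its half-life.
t½ = ln(2)/λ = 1.12e6 minutes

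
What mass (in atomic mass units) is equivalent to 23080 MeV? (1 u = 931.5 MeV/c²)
m = E/c² = 24.78 u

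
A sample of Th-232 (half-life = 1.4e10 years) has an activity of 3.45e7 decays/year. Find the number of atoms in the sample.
N = A/λ = 6.968e17 atoms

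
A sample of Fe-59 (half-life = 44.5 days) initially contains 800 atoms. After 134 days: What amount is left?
N = N₀(1/2)^(t/t½) = 99.22 atoms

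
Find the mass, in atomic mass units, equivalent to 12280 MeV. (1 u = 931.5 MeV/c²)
m = E/c² = 13.18 u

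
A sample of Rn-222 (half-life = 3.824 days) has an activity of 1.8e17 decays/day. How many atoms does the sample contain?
N = A/λ = 9.93e17 atoms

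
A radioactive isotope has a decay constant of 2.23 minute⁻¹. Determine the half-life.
t½ = ln(2)/λ = 0.3108 minutes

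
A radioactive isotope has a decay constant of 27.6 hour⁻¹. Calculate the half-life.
t½ = ln(2)/λ = 0.02511 hours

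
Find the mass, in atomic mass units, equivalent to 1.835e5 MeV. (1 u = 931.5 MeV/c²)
m = E/c² = 197 u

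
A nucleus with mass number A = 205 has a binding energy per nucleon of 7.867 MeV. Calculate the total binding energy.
B.E. = 7.867 × 205 = 1613 MeV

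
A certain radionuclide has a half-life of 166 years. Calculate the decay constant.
λ = ln(2)/t½ = 0.004176 year⁻¹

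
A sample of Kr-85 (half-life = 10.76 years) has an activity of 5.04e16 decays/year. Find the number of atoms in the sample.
N = A/λ = 7.824e17 atoms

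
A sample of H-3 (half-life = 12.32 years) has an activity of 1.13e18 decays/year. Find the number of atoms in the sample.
N = A/λ = 2.008e19 atoms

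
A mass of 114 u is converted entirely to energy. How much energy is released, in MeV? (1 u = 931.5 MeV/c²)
E = mc² = 1.062e5 MeV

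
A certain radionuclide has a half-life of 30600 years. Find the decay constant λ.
λ = ln(2)/t½ = 2.265e-5 year⁻¹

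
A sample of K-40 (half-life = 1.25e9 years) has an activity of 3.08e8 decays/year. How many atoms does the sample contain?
N = A/λ = 5.554e17 atoms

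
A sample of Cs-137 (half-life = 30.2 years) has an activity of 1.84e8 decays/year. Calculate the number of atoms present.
N = A/λ = 8.017e9 atoms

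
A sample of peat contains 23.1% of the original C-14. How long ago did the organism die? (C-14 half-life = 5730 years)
Age = t½ × log₂(1/ratio) = 12110 years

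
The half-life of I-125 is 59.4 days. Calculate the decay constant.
λ = ln(2)/t½ = 0.01167 day⁻¹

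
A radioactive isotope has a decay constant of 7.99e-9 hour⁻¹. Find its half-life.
t½ = ln(2)/λ = 8.675e7 hours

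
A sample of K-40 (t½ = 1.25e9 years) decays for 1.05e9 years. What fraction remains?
N/N₀ = (1/2)^(t/t½) = 0.5586 = 55.9%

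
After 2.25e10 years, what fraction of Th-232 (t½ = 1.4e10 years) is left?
N/N₀ = (1/2)^(t/t½) = 0.3282 = 32.8%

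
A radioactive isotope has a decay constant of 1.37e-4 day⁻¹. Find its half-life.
t½ = ln(2)/λ = 5059 days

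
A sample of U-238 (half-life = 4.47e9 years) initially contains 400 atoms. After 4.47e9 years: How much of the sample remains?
N = N₀(1/2)^(t/t½) = 200 atoms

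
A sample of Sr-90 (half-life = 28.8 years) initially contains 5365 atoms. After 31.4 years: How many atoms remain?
N = N₀(1/2)^(t/t½) = 2520 atoms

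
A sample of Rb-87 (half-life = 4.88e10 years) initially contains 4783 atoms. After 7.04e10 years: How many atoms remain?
N = N₀(1/2)^(t/t½) = 1760 atoms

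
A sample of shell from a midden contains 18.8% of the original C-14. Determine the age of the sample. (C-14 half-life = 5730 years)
Age = t½ × log₂(1/ratio) = 13820 years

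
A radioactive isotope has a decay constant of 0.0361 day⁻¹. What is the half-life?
t½ = ln(2)/λ = 19.2 days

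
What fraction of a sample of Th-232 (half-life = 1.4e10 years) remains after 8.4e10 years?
N/N₀ = (1/2)^(t/t½) = 0.01562 = 1.56%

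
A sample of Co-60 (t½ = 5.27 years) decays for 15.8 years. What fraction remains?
N/N₀ = (1/2)^(t/t½) = 0.1252 = 12.5%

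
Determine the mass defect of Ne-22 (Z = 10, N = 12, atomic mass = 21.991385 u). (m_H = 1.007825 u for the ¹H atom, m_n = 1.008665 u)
Δm = Z·m_H + N·m_n − M = 0.1908 u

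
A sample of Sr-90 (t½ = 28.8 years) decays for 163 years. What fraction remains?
N/N₀ = (1/2)^(t/t½) = 0.01978 = 1.98%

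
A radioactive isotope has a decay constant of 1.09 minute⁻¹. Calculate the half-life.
t½ = ln(2)/λ = 0.6359 minutes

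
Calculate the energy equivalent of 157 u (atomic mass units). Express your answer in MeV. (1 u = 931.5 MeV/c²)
E = mc² = 1.462e5 MeV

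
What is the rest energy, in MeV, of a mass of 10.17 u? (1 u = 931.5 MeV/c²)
E = mc² = 9473 MeV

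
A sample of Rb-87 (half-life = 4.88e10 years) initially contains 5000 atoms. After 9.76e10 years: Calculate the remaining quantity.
N = N₀(1/2)^(t/t½) = 1250 atoms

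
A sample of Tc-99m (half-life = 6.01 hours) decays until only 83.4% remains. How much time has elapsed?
t = t½ × log₂(N₀/N) = 1.574 hours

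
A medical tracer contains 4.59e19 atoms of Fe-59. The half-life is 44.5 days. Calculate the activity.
A = λN = 7.15e17 decays/day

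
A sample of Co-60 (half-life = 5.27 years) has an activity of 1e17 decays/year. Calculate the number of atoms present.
N = A/λ = 7.603e17 atoms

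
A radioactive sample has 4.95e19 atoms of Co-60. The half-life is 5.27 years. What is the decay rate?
A = λN = 6.511e18 decays/year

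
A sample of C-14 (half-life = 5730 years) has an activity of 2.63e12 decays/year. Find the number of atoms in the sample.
N = A/λ = 2.174e16 atoms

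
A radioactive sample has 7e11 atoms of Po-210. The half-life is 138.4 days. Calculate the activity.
A = λN = 3.506e9 decays/day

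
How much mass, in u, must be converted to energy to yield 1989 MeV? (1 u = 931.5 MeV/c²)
m = E/c² = 2.135 u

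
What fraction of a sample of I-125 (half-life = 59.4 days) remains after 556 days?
N/N₀ = (1/2)^(t/t½) = 0.001522 = 0.152%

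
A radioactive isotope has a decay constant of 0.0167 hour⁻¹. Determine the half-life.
t½ = ln(2)/λ = 41.51 hours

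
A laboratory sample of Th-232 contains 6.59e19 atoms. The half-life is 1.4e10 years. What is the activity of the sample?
A = λN = 3.263e9 decays/year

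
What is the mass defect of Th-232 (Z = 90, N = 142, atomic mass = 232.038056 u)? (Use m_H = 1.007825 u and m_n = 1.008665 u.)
Δm = Z·m_H + N·m_n − M = 1.897 u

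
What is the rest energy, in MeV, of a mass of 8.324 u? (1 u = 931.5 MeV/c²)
E = mc² = 7754 MeV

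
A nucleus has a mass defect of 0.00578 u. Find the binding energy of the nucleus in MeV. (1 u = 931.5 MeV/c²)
B.E. = Δm × 931.5 = 5.384 MeV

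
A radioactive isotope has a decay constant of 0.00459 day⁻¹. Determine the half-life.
t½ = ln(2)/λ = 151 days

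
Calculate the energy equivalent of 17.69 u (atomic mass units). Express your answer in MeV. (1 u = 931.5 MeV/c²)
E = mc² = 16480 MeV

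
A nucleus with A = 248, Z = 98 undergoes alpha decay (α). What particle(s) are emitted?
α particle = ⁴₂He (2 protons + 2 neutrons)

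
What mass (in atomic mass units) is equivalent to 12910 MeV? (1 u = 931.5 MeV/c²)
m = E/c² = 13.86 u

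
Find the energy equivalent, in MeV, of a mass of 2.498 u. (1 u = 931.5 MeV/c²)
E = mc² = 2327 MeV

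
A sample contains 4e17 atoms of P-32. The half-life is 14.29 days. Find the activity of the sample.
A = λN = 1.94e16 decays/day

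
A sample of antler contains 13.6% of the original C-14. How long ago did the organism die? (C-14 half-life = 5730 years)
Age = t½ × log₂(1/ratio) = 16490 years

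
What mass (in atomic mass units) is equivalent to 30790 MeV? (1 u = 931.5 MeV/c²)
m = E/c² = 33.05 u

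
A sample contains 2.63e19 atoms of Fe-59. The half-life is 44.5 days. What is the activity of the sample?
A = λN = 4.097e17 decays/day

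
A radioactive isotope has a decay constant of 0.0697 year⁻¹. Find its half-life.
t½ = ln(2)/λ = 9.945 years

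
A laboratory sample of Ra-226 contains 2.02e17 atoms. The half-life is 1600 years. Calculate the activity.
A = λN = 8.751e13 decays/year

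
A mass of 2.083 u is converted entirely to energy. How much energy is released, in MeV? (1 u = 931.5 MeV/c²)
E = mc² = 1940 MeV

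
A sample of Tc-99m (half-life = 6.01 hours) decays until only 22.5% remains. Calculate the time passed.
t = t½ × log₂(N₀/N) = 12.93 hours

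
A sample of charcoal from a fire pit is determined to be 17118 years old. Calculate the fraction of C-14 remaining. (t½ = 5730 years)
N/N₀ = (1/2)^(t/t½) = 0.1261 = 12.6%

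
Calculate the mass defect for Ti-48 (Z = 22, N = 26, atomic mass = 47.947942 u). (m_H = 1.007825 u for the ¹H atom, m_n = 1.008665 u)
Δm = Z·m_H + N·m_n − M = 0.4495 u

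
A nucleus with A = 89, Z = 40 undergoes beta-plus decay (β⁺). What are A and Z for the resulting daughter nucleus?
Daughter: A = 89, Z = 39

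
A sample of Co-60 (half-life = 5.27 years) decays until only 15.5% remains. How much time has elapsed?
t = t½ × log₂(N₀/N) = 14.17 years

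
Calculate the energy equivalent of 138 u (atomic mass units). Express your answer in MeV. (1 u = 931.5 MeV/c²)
E = mc² = 1.285e5 MeV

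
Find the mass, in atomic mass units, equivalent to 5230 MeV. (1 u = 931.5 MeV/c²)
m = E/c² = 5.615 u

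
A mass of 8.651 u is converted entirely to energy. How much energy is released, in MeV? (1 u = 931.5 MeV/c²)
E = mc² = 8058 MeV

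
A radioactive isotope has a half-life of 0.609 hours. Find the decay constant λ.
λ = ln(2)/t½ = 1.138 hour⁻¹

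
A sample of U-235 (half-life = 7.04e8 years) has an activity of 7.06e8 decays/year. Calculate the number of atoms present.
N = A/λ = 7.171e17 atoms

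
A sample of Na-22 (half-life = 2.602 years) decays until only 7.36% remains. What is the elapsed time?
t = t½ × log₂(N₀/N) = 9.794 years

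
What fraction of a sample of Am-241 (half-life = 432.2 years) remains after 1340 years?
N/N₀ = (1/2)^(t/t½) = 0.1166 = 11.7%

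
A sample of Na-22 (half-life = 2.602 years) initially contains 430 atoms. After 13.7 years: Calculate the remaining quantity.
N = N₀(1/2)^(t/t½) = 11.18 atoms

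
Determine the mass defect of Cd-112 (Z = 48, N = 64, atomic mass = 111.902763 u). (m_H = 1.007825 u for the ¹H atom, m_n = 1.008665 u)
Δm = Z·m_H + N·m_n − M = 1.027 u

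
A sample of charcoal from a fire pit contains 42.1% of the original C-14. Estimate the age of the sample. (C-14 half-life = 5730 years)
Age = t½ × log₂(1/ratio) = 7152 years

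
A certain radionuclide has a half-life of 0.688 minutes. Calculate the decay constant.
λ = ln(2)/t½ = 1.007 minute⁻¹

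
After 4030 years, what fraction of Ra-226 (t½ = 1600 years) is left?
N/N₀ = (1/2)^(t/t½) = 0.1745 = 17.4%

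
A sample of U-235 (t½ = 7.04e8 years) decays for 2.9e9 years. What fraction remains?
N/N₀ = (1/2)^(t/t½) = 0.05754 = 5.75%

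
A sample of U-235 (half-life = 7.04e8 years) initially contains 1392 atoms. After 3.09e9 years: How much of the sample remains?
N = N₀(1/2)^(t/t½) = 66.43 atoms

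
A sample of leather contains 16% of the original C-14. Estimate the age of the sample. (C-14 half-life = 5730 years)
Age = t½ × log₂(1/ratio) = 15150 years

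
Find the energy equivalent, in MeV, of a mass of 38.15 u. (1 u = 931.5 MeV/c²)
E = mc² = 35540 MeV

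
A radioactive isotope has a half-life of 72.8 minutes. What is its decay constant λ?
λ = ln(2)/t½ = 0.009521 minute⁻¹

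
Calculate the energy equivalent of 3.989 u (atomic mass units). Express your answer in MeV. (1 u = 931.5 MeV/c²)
E = mc² = 3716 MeV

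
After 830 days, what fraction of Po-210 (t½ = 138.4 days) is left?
N/N₀ = (1/2)^(t/t½) = 0.01566 = 1.57%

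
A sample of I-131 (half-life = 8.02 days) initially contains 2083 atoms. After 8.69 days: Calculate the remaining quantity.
N = N₀(1/2)^(t/t½) = 982.9 atoms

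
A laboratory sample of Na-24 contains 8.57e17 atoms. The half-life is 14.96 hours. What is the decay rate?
A = λN = 3.971e16 decays/hour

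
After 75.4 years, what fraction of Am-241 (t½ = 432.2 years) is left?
N/N₀ = (1/2)^(t/t½) = 0.8861 = 88.6%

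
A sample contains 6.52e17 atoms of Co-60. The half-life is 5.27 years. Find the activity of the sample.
A = λN = 8.576e16 decays/year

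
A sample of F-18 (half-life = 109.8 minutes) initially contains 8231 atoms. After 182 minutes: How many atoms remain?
N = N₀(1/2)^(t/t½) = 2609 atoms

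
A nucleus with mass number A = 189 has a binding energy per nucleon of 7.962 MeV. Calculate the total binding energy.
B.E. = 7.962 × 189 = 1505 MeV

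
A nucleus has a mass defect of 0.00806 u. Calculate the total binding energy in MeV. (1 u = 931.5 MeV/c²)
B.E. = Δm × 931.5 = 7.508 MeV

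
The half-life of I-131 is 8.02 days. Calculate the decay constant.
λ = ln(2)/t½ = 0.08643 day⁻¹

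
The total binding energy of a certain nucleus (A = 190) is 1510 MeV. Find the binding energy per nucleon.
B.E./A = 1510/190 = 7.947 MeV/nucleon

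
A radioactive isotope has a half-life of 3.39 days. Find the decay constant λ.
λ = ln(2)/t½ = 0.2045 day⁻¹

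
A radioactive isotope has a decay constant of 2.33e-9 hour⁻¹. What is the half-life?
t½ = ln(2)/λ = 2.975e8 hours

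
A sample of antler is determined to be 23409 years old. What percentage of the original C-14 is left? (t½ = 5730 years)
N/N₀ = (1/2)^(t/t½) = 0.05891 = 5.89%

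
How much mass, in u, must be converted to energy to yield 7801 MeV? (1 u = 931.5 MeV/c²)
m = E/c² = 8.375 u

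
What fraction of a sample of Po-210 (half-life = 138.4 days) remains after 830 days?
N/N₀ = (1/2)^(t/t½) = 0.01566 = 1.57%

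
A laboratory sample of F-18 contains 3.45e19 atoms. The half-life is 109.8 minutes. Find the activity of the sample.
A = λN = 2.178e17 decays/minute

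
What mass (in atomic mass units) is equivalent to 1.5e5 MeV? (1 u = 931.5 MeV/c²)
m = E/c² = 161 u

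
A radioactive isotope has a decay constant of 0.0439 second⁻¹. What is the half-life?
t½ = ln(2)/λ = 15.79 seconds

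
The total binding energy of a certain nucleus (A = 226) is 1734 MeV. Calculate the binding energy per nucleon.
B.E./A = 1734/226 = 7.673 MeV/nucleon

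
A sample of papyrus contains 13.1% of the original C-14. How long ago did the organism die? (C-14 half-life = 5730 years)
Age = t½ × log₂(1/ratio) = 16800 years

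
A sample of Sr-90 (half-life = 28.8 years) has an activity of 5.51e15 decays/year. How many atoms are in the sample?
N = A/λ = 2.289e17 atoms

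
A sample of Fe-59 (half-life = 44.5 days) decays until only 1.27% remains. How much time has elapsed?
t = t½ × log₂(N₀/N) = 280.3 days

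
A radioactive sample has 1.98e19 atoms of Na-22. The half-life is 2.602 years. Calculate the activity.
A = λN = 5.275e18 decays/year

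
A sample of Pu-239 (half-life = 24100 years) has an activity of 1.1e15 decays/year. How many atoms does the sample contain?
N = A/λ = 3.825e19 atoms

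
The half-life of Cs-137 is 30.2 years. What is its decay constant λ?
λ = ln(2)/t½ = 0.02295 year⁻¹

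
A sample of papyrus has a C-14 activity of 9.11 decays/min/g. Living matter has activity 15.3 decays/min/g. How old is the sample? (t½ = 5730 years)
Age = t½ × log₂(A₀/A) = 4286 years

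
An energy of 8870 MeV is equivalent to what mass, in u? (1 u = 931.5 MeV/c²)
m = E/c² = 9.522 u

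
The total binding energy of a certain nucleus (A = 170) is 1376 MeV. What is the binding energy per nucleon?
B.E./A = 1376/170 = 8.094 MeV/nucleon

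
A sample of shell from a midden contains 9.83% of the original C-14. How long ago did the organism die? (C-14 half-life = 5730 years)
Age = t½ × log₂(1/ratio) = 19180 years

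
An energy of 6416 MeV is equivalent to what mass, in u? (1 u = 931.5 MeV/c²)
m = E/c² = 6.888 u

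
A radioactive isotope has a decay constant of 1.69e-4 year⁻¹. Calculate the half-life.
t½ = ln(2)/λ = 4101 years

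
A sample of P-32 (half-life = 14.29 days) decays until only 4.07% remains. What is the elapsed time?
t = t½ × log₂(N₀/N) = 66 days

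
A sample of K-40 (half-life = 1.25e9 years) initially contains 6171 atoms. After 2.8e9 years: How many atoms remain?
N = N₀(1/2)^(t/t½) = 1306 atoms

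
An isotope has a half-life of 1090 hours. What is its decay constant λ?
λ = ln(2)/t½ = 6.359e-4 hour⁻¹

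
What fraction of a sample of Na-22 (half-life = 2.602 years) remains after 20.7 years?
N/N₀ = (1/2)^(t/t½) = 0.004029 = 0.403%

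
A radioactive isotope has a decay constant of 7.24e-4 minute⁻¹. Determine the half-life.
t½ = ln(2)/λ = 957.4 minutes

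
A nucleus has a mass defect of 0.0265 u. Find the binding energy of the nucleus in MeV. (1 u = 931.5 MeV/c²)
B.E. = Δm × 931.5 = 24.68 MeV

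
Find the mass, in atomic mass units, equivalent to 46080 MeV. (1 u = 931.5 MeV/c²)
m = E/c² = 49.47 u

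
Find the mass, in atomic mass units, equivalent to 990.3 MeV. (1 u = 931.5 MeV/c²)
m = E/c² = 1.063 u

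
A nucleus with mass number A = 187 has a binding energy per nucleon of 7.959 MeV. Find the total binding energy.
B.E. = 7.959 × 187 = 1488 MeV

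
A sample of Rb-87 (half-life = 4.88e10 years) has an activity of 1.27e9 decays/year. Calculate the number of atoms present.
N = A/λ = 8.941e19 atoms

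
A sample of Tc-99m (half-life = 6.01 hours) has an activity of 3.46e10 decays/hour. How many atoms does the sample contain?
N = A/λ = 3e11 atoms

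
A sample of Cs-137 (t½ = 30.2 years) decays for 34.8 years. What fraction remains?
N/N₀ = (1/2)^(t/t½) = 0.4499 = 45%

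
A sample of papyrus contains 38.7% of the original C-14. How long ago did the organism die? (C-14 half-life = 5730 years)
Age = t½ × log₂(1/ratio) = 7848 years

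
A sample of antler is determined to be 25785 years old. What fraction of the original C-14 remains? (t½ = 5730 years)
N/N₀ = (1/2)^(t/t½) = 0.04419 = 4.42%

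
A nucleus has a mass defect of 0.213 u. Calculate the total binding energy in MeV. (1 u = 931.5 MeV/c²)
B.E. = Δm × 931.5 = 198.4 MeV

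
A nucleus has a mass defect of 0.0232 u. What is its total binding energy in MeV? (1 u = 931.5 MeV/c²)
B.E. = Δm × 931.5 = 21.61 MeV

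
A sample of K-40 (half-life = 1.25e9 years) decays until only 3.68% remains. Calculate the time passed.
t = t½ × log₂(N₀/N) = 5.955e9 years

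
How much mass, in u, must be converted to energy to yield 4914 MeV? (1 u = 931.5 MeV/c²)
m = E/c² = 5.275 u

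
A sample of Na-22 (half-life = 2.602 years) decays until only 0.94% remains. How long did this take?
t = t½ × log₂(N₀/N) = 17.52 years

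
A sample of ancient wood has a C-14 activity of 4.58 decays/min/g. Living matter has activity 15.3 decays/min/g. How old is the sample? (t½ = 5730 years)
Age = t½ × log₂(A₀/A) = 9971 years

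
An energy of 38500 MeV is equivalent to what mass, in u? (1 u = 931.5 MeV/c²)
m = E/c² = 41.33 u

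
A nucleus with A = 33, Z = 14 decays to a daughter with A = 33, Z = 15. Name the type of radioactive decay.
ΔA = 0, ΔZ = +1 ⇒ beta-minus decay (β⁻)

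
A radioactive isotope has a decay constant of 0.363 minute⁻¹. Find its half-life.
t½ = ln(2)/λ = 1.909 minutes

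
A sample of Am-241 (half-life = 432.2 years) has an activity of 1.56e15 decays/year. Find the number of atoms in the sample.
N = A/λ = 9.727e17 atoms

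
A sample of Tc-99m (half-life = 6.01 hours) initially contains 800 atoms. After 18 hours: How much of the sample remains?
N = N₀(1/2)^(t/t½) = 100.3 atoms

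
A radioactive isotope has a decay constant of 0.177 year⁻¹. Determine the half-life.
t½ = ln(2)/λ = 3.916 years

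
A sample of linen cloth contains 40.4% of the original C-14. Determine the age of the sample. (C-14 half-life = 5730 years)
Age = t½ × log₂(1/ratio) = 7492 years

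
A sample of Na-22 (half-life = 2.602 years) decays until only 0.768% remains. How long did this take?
t = t½ × log₂(N₀/N) = 18.28 years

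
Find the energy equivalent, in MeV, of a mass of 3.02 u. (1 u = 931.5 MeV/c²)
E = mc² = 2813 MeV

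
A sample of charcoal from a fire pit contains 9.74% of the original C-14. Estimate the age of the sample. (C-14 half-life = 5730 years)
Age = t½ × log₂(1/ratio) = 19250 years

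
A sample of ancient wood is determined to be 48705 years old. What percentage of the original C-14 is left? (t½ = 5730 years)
N/N₀ = (1/2)^(t/t½) = 0.002762 = 0.276%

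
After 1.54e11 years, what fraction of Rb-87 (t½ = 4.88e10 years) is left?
N/N₀ = (1/2)^(t/t½) = 0.1122 = 11.2%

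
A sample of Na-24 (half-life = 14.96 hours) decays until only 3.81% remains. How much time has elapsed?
t = t½ × log₂(N₀/N) = 70.52 hours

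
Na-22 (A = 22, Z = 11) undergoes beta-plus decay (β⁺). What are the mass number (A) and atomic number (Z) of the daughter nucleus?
Daughter: A = 22, Z = 10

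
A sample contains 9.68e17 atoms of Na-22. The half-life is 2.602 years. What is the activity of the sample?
A = λN = 2.579e17 decays/year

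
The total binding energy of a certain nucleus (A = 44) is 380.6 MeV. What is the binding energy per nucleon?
B.E./A = 380.6/44 = 8.65 MeV/nucleon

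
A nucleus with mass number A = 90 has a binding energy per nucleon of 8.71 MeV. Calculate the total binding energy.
B.E. = 8.71 × 90 = 783.9 MeV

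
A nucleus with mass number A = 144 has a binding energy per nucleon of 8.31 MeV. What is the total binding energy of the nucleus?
B.E. = 8.31 × 144 = 1197 MeV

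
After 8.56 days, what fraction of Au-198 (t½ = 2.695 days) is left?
N/N₀ = (1/2)^(t/t½) = 0.1106 = 11.1%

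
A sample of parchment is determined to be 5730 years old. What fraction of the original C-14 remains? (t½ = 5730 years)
N/N₀ = (1/2)^(t/t½) = 0.5 = 50%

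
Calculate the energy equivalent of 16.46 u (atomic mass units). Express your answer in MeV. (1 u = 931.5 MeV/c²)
E = mc² = 15330 MeV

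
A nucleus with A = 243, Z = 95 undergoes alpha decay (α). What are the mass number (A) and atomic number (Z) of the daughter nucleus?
Daughter: A = 239, Z = 93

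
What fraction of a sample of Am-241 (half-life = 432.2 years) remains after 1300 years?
N/N₀ = (1/2)^(t/t½) = 0.1243 = 12.4%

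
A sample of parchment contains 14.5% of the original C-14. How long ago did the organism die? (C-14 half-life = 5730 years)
Age = t½ × log₂(1/ratio) = 15960 years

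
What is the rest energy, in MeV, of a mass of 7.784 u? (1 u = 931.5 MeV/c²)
E = mc² = 7251 MeV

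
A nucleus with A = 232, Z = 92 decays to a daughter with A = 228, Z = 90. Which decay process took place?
ΔA = -4, ΔZ = -2 ⇒ alpha decay (α)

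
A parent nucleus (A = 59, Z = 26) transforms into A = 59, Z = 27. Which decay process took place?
ΔA = 0, ΔZ = +1 ⇒ beta-minus decay (β⁻)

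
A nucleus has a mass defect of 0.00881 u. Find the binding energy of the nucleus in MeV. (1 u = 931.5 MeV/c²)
B.E. = Δm × 931.5 = 8.207 MeV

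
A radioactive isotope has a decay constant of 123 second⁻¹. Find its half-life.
t½ = ln(2)/λ = 0.005635 seconds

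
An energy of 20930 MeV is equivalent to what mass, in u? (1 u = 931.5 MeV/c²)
m = E/c² = 22.47 u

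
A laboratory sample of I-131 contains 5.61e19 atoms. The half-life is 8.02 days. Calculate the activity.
A = λN = 4.849e18 decays/day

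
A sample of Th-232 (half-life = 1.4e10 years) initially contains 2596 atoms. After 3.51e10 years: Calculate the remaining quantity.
N = N₀(1/2)^(t/t½) = 456.6 atoms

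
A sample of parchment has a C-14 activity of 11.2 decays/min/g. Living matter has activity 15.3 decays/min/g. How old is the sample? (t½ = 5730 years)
Age = t½ × log₂(A₀/A) = 2579 years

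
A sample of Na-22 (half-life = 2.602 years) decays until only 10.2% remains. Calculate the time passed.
t = t½ × log₂(N₀/N) = 8.569 years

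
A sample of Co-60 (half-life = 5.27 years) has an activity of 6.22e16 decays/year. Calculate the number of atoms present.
N = A/λ = 4.729e17 atoms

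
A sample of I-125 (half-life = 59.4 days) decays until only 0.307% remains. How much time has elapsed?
t = t½ × log₂(N₀/N) = 495.8 days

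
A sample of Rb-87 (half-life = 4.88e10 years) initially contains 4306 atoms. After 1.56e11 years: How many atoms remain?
N = N₀(1/2)^(t/t½) = 469.6 atoms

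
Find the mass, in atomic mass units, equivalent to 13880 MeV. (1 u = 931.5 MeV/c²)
m = E/c² = 14.9 u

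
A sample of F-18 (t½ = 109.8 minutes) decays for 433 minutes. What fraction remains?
N/N₀ = (1/2)^(t/t½) = 0.06499 = 6.5%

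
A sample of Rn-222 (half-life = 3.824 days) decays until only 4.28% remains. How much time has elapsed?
t = t½ × log₂(N₀/N) = 17.38 days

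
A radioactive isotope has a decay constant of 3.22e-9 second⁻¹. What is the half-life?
t½ = ln(2)/λ = 2.153e8 seconds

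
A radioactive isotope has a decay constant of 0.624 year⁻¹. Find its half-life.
t½ = ln(2)/λ = 1.111 years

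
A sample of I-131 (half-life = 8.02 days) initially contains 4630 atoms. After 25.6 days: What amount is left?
N = N₀(1/2)^(t/t½) = 506.6 atoms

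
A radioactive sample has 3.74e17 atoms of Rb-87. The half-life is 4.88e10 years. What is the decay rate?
A = λN = 5.312e6 decays/year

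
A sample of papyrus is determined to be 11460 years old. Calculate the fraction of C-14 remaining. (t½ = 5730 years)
N/N₀ = (1/2)^(t/t½) = 0.25 = 25%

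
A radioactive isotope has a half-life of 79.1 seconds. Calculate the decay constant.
λ = ln(2)/t½ = 0.008763 second⁻¹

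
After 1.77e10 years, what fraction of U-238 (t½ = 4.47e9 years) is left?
N/N₀ = (1/2)^(t/t½) = 0.06427 = 6.43%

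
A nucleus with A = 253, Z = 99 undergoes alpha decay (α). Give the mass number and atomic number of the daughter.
Daughter: A = 249, Z = 97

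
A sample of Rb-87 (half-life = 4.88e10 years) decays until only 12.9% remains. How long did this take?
t = t½ × log₂(N₀/N) = 1.442e11 years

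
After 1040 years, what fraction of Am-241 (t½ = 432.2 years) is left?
N/N₀ = (1/2)^(t/t½) = 0.1886 = 18.9%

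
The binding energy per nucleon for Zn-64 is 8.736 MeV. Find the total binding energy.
B.E. = 8.736 × 64 = 559.1 MeV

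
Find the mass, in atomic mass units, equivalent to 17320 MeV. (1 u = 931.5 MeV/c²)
m = E/c² = 18.59 u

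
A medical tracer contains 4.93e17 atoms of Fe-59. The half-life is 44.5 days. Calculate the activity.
A = λN = 7.679e15 decays/day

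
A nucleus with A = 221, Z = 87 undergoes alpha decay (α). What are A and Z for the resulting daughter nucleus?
Daughter: A = 217, Z = 85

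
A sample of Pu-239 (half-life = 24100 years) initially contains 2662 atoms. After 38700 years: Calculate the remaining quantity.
N = N₀(1/2)^(t/t½) = 874.6 atoms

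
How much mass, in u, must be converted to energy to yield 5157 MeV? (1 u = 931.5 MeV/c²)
m = E/c² = 5.536 u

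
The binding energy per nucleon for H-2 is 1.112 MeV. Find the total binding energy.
B.E. = 1.112 × 2 = 2.224 MeV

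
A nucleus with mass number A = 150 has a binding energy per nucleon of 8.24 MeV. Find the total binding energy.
B.E. = 8.24 × 150 = 1236 MeV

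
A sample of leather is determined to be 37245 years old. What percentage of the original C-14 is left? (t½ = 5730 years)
N/N₀ = (1/2)^(t/t½) = 0.01105 = 1.1%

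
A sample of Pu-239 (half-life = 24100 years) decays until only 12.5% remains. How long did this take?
t = t½ × log₂(N₀/N) = 72300 years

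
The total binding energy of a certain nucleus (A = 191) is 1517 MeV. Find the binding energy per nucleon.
B.E./A = 1517/191 = 7.942 MeV/nucleon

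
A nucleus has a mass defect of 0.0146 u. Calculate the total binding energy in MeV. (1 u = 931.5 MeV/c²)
B.E. = Δm × 931.5 = 13.6 MeV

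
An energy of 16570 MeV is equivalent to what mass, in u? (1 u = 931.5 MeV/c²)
m = E/c² = 17.79 u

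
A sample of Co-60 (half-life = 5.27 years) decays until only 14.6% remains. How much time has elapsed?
t = t½ × log₂(N₀/N) = 14.63 years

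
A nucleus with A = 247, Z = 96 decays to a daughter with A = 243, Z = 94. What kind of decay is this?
ΔA = -4, ΔZ = -2 ⇒ alpha decay (α)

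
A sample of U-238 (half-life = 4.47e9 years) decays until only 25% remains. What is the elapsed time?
t = t½ × log₂(N₀/N) = 8.94e9 years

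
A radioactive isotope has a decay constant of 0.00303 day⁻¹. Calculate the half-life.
t½ = ln(2)/λ = 228.8 days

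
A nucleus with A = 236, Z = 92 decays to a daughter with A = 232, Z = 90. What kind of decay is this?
ΔA = -4, ΔZ = -2 ⇒ alpha decay (α)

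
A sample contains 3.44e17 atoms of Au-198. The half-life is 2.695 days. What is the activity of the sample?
A = λN = 8.848e16 decays/day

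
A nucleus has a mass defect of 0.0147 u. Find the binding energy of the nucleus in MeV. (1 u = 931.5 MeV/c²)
B.E. = Δm × 931.5 = 13.69 MeV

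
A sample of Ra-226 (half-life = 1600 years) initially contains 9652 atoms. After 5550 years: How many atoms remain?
N = N₀(1/2)^(t/t½) = 871.8 atoms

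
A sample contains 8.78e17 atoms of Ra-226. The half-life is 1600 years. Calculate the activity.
A = λN = 3.804e14 decays/year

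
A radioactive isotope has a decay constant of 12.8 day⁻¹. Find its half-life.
t½ = ln(2)/λ = 0.05415 days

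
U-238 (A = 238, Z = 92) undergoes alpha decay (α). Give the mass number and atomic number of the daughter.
Daughter: A = 234, Z = 90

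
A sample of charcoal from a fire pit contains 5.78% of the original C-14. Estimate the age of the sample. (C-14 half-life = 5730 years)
Age = t½ × log₂(1/ratio) = 23570 years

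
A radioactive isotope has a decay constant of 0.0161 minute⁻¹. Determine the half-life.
t½ = ln(2)/λ = 43.05 minutes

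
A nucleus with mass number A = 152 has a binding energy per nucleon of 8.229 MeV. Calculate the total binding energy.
B.E. = 8.229 × 152 = 1251 MeV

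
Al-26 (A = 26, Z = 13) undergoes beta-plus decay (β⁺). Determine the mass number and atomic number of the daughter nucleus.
Daughter: A = 26, Z = 12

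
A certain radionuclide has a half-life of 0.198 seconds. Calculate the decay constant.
λ = ln(2)/t½ = 3.501 second⁻¹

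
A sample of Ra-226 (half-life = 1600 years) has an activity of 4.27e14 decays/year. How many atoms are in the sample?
N = A/λ = 9.856e17 atoms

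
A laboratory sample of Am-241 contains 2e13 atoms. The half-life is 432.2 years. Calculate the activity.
A = λN = 3.208e10 decays/year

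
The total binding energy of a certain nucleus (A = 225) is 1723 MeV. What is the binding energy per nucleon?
B.E./A = 1723/225 = 7.658 MeV/nucleon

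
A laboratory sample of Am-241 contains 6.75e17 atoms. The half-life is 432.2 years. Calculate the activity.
A = λN = 1.083e15 decays/year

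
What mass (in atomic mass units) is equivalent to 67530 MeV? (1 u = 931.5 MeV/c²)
m = E/c² = 72.5 u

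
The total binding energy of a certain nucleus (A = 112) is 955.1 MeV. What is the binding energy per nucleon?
B.E./A = 955.1/112 = 8.528 MeV/nucleon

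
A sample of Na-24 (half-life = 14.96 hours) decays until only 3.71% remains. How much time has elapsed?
t = t½ × log₂(N₀/N) = 71.1 hours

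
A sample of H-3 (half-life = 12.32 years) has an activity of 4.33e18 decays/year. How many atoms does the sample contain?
N = A/λ = 7.696e19 atoms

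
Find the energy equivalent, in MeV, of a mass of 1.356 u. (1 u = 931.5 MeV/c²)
E = mc² = 1263 MeV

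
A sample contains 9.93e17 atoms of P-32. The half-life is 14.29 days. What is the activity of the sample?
A = λN = 4.817e16 decays/day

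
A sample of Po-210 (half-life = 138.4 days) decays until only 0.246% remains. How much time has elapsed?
t = t½ × log₂(N₀/N) = 1200 days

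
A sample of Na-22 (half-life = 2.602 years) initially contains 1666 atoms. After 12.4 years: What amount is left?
N = N₀(1/2)^(t/t½) = 61.25 atoms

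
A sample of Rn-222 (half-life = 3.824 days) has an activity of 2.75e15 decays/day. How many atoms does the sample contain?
N = A/λ = 1.517e16 atoms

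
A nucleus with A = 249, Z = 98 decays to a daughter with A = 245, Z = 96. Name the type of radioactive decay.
ΔA = -4, ΔZ = -2 ⇒ alpha decay (α)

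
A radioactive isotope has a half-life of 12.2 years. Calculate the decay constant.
λ = ln(2)/t½ = 0.05682 year⁻¹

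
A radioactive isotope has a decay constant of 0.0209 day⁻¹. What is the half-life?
t½ = ln(2)/λ = 33.16 days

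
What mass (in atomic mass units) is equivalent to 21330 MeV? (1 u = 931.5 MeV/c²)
m = E/c² = 22.9 u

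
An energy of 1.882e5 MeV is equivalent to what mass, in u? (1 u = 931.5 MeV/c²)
m = E/c² = 202 u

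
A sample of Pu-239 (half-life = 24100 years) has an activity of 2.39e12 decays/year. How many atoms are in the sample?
N = A/λ = 8.31e16 atoms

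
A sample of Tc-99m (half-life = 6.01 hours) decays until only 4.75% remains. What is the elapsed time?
t = t½ × log₂(N₀/N) = 26.42 hours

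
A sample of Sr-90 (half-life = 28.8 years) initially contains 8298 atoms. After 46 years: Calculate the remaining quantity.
N = N₀(1/2)^(t/t½) = 2743 atoms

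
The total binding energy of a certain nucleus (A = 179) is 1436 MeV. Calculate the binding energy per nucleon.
B.E./A = 1436/179 = 8.022 MeV/nucleon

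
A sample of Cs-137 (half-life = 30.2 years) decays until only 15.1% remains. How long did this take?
t = t½ × log₂(N₀/N) = 82.37 years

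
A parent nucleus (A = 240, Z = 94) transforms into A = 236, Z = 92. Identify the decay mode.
ΔA = -4, ΔZ = -2 ⇒ alpha decay (α)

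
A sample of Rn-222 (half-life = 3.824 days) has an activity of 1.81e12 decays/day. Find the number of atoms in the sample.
N = A/λ = 9.986e12 atoms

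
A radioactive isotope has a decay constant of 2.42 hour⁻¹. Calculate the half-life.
t½ = ln(2)/λ = 0.2864 hours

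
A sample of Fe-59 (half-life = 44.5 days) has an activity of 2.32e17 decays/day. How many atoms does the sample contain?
N = A/λ = 1.489e19 atoms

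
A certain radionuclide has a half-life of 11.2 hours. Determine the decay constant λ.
λ = ln(2)/t½ = 0.06189 hour⁻¹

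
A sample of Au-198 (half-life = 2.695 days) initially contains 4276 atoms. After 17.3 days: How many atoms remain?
N = N₀(1/2)^(t/t½) = 49.96 atoms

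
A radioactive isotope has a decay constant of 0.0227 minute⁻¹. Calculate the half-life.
t½ = ln(2)/λ = 30.54 minutes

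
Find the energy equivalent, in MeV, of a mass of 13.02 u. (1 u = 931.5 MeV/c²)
E = mc² = 12130 MeV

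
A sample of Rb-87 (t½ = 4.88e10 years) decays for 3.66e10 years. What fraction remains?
N/N₀ = (1/2)^(t/t½) = 0.5946 = 59.5%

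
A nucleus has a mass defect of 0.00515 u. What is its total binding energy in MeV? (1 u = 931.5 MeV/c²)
B.E. = Δm × 931.5 = 4.797 MeV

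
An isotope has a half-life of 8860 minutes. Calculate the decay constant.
λ = ln(2)/t½ = 7.823e-5 minute⁻¹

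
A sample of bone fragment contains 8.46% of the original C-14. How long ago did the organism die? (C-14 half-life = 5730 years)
Age = t½ × log₂(1/ratio) = 20420 years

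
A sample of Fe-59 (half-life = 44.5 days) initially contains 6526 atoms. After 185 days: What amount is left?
N = N₀(1/2)^(t/t½) = 365.7 atoms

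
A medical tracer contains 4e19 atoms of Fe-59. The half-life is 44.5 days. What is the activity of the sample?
A = λN = 6.231e17 decays/day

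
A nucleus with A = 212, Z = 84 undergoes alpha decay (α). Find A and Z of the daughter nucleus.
Daughter: A = 208, Z = 82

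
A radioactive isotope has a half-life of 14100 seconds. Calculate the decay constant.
λ = ln(2)/t½ = 4.916e-5 second⁻¹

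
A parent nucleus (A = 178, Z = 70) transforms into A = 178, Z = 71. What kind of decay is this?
ΔA = 0, ΔZ = +1 ⇒ beta-minus decay (β⁻)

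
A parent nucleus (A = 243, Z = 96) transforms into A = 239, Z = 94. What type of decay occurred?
ΔA = -4, ΔZ = -2 ⇒ alpha decay (α)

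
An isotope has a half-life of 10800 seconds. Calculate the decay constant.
λ = ln(2)/t½ = 6.418e-5 second⁻¹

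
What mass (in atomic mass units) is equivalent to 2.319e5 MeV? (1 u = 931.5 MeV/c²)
m = E/c² = 249 u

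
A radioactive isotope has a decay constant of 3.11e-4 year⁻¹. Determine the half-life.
t½ = ln(2)/λ = 2229 years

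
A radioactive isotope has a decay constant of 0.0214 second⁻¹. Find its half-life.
t½ = ln(2)/λ = 32.39 seconds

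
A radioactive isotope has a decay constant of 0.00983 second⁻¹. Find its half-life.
t½ = ln(2)/λ = 70.51 seconds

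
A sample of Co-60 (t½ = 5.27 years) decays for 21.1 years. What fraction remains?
N/N₀ = (1/2)^(t/t½) = 0.06234 = 6.23%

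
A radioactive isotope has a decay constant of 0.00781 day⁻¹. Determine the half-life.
t½ = ln(2)/λ = 88.75 days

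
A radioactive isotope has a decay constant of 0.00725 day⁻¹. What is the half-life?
t½ = ln(2)/λ = 95.61 days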